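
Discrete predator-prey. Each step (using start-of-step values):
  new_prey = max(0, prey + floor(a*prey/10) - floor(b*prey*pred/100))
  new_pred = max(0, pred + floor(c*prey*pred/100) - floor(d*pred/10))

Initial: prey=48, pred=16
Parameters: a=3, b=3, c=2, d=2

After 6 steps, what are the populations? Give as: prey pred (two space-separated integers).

Answer: 0 27

Derivation:
Step 1: prey: 48+14-23=39; pred: 16+15-3=28
Step 2: prey: 39+11-32=18; pred: 28+21-5=44
Step 3: prey: 18+5-23=0; pred: 44+15-8=51
Step 4: prey: 0+0-0=0; pred: 51+0-10=41
Step 5: prey: 0+0-0=0; pred: 41+0-8=33
Step 6: prey: 0+0-0=0; pred: 33+0-6=27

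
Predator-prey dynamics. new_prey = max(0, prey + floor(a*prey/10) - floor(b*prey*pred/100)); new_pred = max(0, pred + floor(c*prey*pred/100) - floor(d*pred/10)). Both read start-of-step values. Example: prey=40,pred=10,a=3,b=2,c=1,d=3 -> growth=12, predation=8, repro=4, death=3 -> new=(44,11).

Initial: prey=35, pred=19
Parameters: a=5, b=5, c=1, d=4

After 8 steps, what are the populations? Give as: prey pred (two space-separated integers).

Step 1: prey: 35+17-33=19; pred: 19+6-7=18
Step 2: prey: 19+9-17=11; pred: 18+3-7=14
Step 3: prey: 11+5-7=9; pred: 14+1-5=10
Step 4: prey: 9+4-4=9; pred: 10+0-4=6
Step 5: prey: 9+4-2=11; pred: 6+0-2=4
Step 6: prey: 11+5-2=14; pred: 4+0-1=3
Step 7: prey: 14+7-2=19; pred: 3+0-1=2
Step 8: prey: 19+9-1=27; pred: 2+0-0=2

Answer: 27 2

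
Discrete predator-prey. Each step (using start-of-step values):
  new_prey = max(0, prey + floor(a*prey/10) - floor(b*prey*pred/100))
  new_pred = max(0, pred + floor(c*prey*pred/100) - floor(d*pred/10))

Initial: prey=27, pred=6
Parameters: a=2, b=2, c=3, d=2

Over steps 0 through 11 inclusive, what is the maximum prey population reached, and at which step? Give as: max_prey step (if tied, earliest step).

Step 1: prey: 27+5-3=29; pred: 6+4-1=9
Step 2: prey: 29+5-5=29; pred: 9+7-1=15
Step 3: prey: 29+5-8=26; pred: 15+13-3=25
Step 4: prey: 26+5-13=18; pred: 25+19-5=39
Step 5: prey: 18+3-14=7; pred: 39+21-7=53
Step 6: prey: 7+1-7=1; pred: 53+11-10=54
Step 7: prey: 1+0-1=0; pred: 54+1-10=45
Step 8: prey: 0+0-0=0; pred: 45+0-9=36
Step 9: prey: 0+0-0=0; pred: 36+0-7=29
Step 10: prey: 0+0-0=0; pred: 29+0-5=24
Step 11: prey: 0+0-0=0; pred: 24+0-4=20
Max prey = 29 at step 1

Answer: 29 1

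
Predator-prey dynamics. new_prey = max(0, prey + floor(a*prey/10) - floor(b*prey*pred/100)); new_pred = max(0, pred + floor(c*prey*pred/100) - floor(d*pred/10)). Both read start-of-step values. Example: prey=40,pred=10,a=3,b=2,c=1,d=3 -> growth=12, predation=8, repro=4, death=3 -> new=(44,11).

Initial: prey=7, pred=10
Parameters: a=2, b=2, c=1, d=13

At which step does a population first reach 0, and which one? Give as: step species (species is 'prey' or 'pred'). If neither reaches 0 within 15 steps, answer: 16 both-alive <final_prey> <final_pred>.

Answer: 1 pred

Derivation:
Step 1: prey: 7+1-1=7; pred: 10+0-13=0
First extinction: pred at step 1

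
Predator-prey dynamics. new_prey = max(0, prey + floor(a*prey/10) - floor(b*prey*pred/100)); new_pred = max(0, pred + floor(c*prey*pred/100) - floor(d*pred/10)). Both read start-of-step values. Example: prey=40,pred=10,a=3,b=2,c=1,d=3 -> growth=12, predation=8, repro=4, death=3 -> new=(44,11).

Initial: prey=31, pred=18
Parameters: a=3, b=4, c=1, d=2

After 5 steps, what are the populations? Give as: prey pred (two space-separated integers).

Answer: 2 12

Derivation:
Step 1: prey: 31+9-22=18; pred: 18+5-3=20
Step 2: prey: 18+5-14=9; pred: 20+3-4=19
Step 3: prey: 9+2-6=5; pred: 19+1-3=17
Step 4: prey: 5+1-3=3; pred: 17+0-3=14
Step 5: prey: 3+0-1=2; pred: 14+0-2=12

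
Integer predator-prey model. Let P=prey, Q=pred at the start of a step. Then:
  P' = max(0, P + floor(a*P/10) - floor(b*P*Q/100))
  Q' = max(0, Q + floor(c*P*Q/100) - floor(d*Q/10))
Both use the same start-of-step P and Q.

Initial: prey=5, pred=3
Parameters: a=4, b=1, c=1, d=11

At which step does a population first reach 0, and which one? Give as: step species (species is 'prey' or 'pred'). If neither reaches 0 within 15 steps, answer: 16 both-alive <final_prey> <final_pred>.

Answer: 1 pred

Derivation:
Step 1: prey: 5+2-0=7; pred: 3+0-3=0
First extinction: pred at step 1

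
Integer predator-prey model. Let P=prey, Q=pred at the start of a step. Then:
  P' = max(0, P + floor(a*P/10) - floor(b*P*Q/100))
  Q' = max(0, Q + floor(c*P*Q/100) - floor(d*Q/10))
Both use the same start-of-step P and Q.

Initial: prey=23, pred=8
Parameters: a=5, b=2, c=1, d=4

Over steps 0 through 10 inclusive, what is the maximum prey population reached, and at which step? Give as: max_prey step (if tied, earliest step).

Answer: 182 7

Derivation:
Step 1: prey: 23+11-3=31; pred: 8+1-3=6
Step 2: prey: 31+15-3=43; pred: 6+1-2=5
Step 3: prey: 43+21-4=60; pred: 5+2-2=5
Step 4: prey: 60+30-6=84; pred: 5+3-2=6
Step 5: prey: 84+42-10=116; pred: 6+5-2=9
Step 6: prey: 116+58-20=154; pred: 9+10-3=16
Step 7: prey: 154+77-49=182; pred: 16+24-6=34
Step 8: prey: 182+91-123=150; pred: 34+61-13=82
Step 9: prey: 150+75-246=0; pred: 82+123-32=173
Step 10: prey: 0+0-0=0; pred: 173+0-69=104
Max prey = 182 at step 7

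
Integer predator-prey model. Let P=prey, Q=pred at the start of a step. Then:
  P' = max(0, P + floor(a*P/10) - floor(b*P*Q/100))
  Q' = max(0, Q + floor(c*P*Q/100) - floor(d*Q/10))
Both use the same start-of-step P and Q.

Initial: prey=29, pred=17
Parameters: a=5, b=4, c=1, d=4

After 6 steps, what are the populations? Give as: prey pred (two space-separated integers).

Answer: 35 7

Derivation:
Step 1: prey: 29+14-19=24; pred: 17+4-6=15
Step 2: prey: 24+12-14=22; pred: 15+3-6=12
Step 3: prey: 22+11-10=23; pred: 12+2-4=10
Step 4: prey: 23+11-9=25; pred: 10+2-4=8
Step 5: prey: 25+12-8=29; pred: 8+2-3=7
Step 6: prey: 29+14-8=35; pred: 7+2-2=7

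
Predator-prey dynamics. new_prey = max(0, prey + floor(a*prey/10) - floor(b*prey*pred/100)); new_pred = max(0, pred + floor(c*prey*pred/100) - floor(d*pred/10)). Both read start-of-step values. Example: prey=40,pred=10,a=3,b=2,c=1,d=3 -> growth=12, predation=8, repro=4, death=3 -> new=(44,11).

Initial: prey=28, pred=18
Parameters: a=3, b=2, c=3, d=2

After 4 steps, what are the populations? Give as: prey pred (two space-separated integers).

Step 1: prey: 28+8-10=26; pred: 18+15-3=30
Step 2: prey: 26+7-15=18; pred: 30+23-6=47
Step 3: prey: 18+5-16=7; pred: 47+25-9=63
Step 4: prey: 7+2-8=1; pred: 63+13-12=64

Answer: 1 64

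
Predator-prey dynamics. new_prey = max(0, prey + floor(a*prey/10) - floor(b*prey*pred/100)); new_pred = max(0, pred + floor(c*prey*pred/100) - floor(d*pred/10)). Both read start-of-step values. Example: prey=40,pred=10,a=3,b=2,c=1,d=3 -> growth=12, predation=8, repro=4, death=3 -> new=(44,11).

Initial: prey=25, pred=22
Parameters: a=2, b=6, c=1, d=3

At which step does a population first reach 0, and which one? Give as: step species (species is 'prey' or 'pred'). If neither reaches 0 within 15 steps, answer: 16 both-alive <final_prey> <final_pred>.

Step 1: prey: 25+5-33=0; pred: 22+5-6=21
First extinction: prey at step 1

Answer: 1 prey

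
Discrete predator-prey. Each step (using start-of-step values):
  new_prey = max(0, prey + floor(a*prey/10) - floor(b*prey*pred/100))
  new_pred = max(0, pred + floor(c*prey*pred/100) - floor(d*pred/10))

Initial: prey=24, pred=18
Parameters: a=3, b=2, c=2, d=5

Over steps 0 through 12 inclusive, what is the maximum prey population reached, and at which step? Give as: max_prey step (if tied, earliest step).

Step 1: prey: 24+7-8=23; pred: 18+8-9=17
Step 2: prey: 23+6-7=22; pred: 17+7-8=16
Step 3: prey: 22+6-7=21; pred: 16+7-8=15
Step 4: prey: 21+6-6=21; pred: 15+6-7=14
Step 5: prey: 21+6-5=22; pred: 14+5-7=12
Step 6: prey: 22+6-5=23; pred: 12+5-6=11
Step 7: prey: 23+6-5=24; pred: 11+5-5=11
Step 8: prey: 24+7-5=26; pred: 11+5-5=11
Step 9: prey: 26+7-5=28; pred: 11+5-5=11
Step 10: prey: 28+8-6=30; pred: 11+6-5=12
Step 11: prey: 30+9-7=32; pred: 12+7-6=13
Step 12: prey: 32+9-8=33; pred: 13+8-6=15
Max prey = 33 at step 12

Answer: 33 12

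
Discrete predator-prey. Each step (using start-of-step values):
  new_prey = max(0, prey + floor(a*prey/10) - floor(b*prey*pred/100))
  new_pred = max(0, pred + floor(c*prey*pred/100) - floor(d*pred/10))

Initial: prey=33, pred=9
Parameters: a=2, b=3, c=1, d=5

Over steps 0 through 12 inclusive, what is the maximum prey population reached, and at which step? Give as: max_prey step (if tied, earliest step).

Step 1: prey: 33+6-8=31; pred: 9+2-4=7
Step 2: prey: 31+6-6=31; pred: 7+2-3=6
Step 3: prey: 31+6-5=32; pred: 6+1-3=4
Step 4: prey: 32+6-3=35; pred: 4+1-2=3
Step 5: prey: 35+7-3=39; pred: 3+1-1=3
Step 6: prey: 39+7-3=43; pred: 3+1-1=3
Step 7: prey: 43+8-3=48; pred: 3+1-1=3
Step 8: prey: 48+9-4=53; pred: 3+1-1=3
Step 9: prey: 53+10-4=59; pred: 3+1-1=3
Step 10: prey: 59+11-5=65; pred: 3+1-1=3
Step 11: prey: 65+13-5=73; pred: 3+1-1=3
Step 12: prey: 73+14-6=81; pred: 3+2-1=4
Max prey = 81 at step 12

Answer: 81 12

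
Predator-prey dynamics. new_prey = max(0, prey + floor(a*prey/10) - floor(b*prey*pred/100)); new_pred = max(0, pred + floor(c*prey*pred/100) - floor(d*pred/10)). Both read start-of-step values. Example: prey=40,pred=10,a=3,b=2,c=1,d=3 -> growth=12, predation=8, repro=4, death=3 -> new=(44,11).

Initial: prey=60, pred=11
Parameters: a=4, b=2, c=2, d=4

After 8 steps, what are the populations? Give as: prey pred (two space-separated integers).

Answer: 0 16

Derivation:
Step 1: prey: 60+24-13=71; pred: 11+13-4=20
Step 2: prey: 71+28-28=71; pred: 20+28-8=40
Step 3: prey: 71+28-56=43; pred: 40+56-16=80
Step 4: prey: 43+17-68=0; pred: 80+68-32=116
Step 5: prey: 0+0-0=0; pred: 116+0-46=70
Step 6: prey: 0+0-0=0; pred: 70+0-28=42
Step 7: prey: 0+0-0=0; pred: 42+0-16=26
Step 8: prey: 0+0-0=0; pred: 26+0-10=16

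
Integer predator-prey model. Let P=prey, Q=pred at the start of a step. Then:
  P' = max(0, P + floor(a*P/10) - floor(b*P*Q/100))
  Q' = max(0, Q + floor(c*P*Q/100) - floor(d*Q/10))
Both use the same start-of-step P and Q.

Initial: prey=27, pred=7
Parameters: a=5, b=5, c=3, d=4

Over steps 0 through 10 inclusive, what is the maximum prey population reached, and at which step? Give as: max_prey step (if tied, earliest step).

Answer: 31 1

Derivation:
Step 1: prey: 27+13-9=31; pred: 7+5-2=10
Step 2: prey: 31+15-15=31; pred: 10+9-4=15
Step 3: prey: 31+15-23=23; pred: 15+13-6=22
Step 4: prey: 23+11-25=9; pred: 22+15-8=29
Step 5: prey: 9+4-13=0; pred: 29+7-11=25
Step 6: prey: 0+0-0=0; pred: 25+0-10=15
Step 7: prey: 0+0-0=0; pred: 15+0-6=9
Step 8: prey: 0+0-0=0; pred: 9+0-3=6
Step 9: prey: 0+0-0=0; pred: 6+0-2=4
Step 10: prey: 0+0-0=0; pred: 4+0-1=3
Max prey = 31 at step 1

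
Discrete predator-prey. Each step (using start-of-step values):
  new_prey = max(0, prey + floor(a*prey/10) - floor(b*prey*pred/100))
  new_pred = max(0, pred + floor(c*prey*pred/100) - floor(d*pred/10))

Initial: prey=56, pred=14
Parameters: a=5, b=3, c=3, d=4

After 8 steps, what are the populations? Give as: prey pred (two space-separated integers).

Answer: 0 11

Derivation:
Step 1: prey: 56+28-23=61; pred: 14+23-5=32
Step 2: prey: 61+30-58=33; pred: 32+58-12=78
Step 3: prey: 33+16-77=0; pred: 78+77-31=124
Step 4: prey: 0+0-0=0; pred: 124+0-49=75
Step 5: prey: 0+0-0=0; pred: 75+0-30=45
Step 6: prey: 0+0-0=0; pred: 45+0-18=27
Step 7: prey: 0+0-0=0; pred: 27+0-10=17
Step 8: prey: 0+0-0=0; pred: 17+0-6=11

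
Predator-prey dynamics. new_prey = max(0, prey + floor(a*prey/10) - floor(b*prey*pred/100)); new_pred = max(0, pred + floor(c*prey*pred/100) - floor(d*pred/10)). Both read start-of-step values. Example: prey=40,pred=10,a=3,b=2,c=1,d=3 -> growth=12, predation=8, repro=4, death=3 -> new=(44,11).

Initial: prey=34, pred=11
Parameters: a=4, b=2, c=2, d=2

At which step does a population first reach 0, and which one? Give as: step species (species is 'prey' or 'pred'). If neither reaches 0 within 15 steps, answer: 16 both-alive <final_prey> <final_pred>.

Answer: 6 prey

Derivation:
Step 1: prey: 34+13-7=40; pred: 11+7-2=16
Step 2: prey: 40+16-12=44; pred: 16+12-3=25
Step 3: prey: 44+17-22=39; pred: 25+22-5=42
Step 4: prey: 39+15-32=22; pred: 42+32-8=66
Step 5: prey: 22+8-29=1; pred: 66+29-13=82
Step 6: prey: 1+0-1=0; pred: 82+1-16=67
First extinction: prey at step 6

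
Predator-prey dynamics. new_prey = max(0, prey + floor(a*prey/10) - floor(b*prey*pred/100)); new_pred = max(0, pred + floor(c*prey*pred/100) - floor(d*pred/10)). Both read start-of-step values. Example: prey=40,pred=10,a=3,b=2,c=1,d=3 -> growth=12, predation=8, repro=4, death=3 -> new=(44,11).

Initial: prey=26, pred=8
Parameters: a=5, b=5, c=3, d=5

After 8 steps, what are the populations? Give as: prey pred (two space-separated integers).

Step 1: prey: 26+13-10=29; pred: 8+6-4=10
Step 2: prey: 29+14-14=29; pred: 10+8-5=13
Step 3: prey: 29+14-18=25; pred: 13+11-6=18
Step 4: prey: 25+12-22=15; pred: 18+13-9=22
Step 5: prey: 15+7-16=6; pred: 22+9-11=20
Step 6: prey: 6+3-6=3; pred: 20+3-10=13
Step 7: prey: 3+1-1=3; pred: 13+1-6=8
Step 8: prey: 3+1-1=3; pred: 8+0-4=4

Answer: 3 4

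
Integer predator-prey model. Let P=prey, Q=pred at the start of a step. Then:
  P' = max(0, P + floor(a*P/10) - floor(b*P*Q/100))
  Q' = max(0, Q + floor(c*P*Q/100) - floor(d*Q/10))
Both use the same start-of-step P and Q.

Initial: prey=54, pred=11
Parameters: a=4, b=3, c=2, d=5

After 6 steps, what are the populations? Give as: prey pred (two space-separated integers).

Step 1: prey: 54+21-17=58; pred: 11+11-5=17
Step 2: prey: 58+23-29=52; pred: 17+19-8=28
Step 3: prey: 52+20-43=29; pred: 28+29-14=43
Step 4: prey: 29+11-37=3; pred: 43+24-21=46
Step 5: prey: 3+1-4=0; pred: 46+2-23=25
Step 6: prey: 0+0-0=0; pred: 25+0-12=13

Answer: 0 13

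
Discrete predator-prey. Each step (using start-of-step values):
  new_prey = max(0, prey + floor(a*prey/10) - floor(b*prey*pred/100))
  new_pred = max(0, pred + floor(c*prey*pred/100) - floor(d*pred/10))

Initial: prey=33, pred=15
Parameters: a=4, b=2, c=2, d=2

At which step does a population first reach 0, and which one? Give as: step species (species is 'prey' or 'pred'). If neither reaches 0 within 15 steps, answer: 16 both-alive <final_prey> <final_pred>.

Step 1: prey: 33+13-9=37; pred: 15+9-3=21
Step 2: prey: 37+14-15=36; pred: 21+15-4=32
Step 3: prey: 36+14-23=27; pred: 32+23-6=49
Step 4: prey: 27+10-26=11; pred: 49+26-9=66
Step 5: prey: 11+4-14=1; pred: 66+14-13=67
Step 6: prey: 1+0-1=0; pred: 67+1-13=55
First extinction: prey at step 6

Answer: 6 prey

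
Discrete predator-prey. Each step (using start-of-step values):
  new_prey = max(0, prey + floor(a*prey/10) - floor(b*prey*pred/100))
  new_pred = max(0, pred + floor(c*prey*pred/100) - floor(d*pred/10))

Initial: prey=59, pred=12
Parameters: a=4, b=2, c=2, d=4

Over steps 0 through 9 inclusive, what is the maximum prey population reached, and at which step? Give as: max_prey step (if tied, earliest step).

Step 1: prey: 59+23-14=68; pred: 12+14-4=22
Step 2: prey: 68+27-29=66; pred: 22+29-8=43
Step 3: prey: 66+26-56=36; pred: 43+56-17=82
Step 4: prey: 36+14-59=0; pred: 82+59-32=109
Step 5: prey: 0+0-0=0; pred: 109+0-43=66
Step 6: prey: 0+0-0=0; pred: 66+0-26=40
Step 7: prey: 0+0-0=0; pred: 40+0-16=24
Step 8: prey: 0+0-0=0; pred: 24+0-9=15
Step 9: prey: 0+0-0=0; pred: 15+0-6=9
Max prey = 68 at step 1

Answer: 68 1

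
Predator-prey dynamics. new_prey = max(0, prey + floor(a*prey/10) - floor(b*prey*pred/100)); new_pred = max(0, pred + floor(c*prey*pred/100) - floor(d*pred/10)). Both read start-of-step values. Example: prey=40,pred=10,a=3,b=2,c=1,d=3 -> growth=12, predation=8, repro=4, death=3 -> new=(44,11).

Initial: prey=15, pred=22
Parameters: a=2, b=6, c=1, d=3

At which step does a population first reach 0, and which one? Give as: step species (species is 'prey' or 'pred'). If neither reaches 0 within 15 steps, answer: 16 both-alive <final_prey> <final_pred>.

Answer: 1 prey

Derivation:
Step 1: prey: 15+3-19=0; pred: 22+3-6=19
First extinction: prey at step 1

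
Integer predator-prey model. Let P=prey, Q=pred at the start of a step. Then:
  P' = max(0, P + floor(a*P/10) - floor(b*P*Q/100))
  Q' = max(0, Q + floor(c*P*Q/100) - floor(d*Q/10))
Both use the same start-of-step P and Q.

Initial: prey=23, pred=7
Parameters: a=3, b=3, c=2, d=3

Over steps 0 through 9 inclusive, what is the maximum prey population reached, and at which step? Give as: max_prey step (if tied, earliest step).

Answer: 26 2

Derivation:
Step 1: prey: 23+6-4=25; pred: 7+3-2=8
Step 2: prey: 25+7-6=26; pred: 8+4-2=10
Step 3: prey: 26+7-7=26; pred: 10+5-3=12
Step 4: prey: 26+7-9=24; pred: 12+6-3=15
Step 5: prey: 24+7-10=21; pred: 15+7-4=18
Step 6: prey: 21+6-11=16; pred: 18+7-5=20
Step 7: prey: 16+4-9=11; pred: 20+6-6=20
Step 8: prey: 11+3-6=8; pred: 20+4-6=18
Step 9: prey: 8+2-4=6; pred: 18+2-5=15
Max prey = 26 at step 2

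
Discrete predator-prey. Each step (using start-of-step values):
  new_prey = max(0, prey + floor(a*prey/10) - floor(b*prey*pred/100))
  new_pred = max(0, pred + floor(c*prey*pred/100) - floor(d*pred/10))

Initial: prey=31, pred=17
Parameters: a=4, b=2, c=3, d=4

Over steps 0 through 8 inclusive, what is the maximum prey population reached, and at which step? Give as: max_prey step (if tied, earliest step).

Step 1: prey: 31+12-10=33; pred: 17+15-6=26
Step 2: prey: 33+13-17=29; pred: 26+25-10=41
Step 3: prey: 29+11-23=17; pred: 41+35-16=60
Step 4: prey: 17+6-20=3; pred: 60+30-24=66
Step 5: prey: 3+1-3=1; pred: 66+5-26=45
Step 6: prey: 1+0-0=1; pred: 45+1-18=28
Step 7: prey: 1+0-0=1; pred: 28+0-11=17
Step 8: prey: 1+0-0=1; pred: 17+0-6=11
Max prey = 33 at step 1

Answer: 33 1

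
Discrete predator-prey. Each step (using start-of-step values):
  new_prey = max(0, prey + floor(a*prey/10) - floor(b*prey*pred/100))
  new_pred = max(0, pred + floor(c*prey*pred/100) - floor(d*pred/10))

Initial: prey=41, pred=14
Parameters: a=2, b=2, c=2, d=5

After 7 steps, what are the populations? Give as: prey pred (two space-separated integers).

Answer: 8 10

Derivation:
Step 1: prey: 41+8-11=38; pred: 14+11-7=18
Step 2: prey: 38+7-13=32; pred: 18+13-9=22
Step 3: prey: 32+6-14=24; pred: 22+14-11=25
Step 4: prey: 24+4-12=16; pred: 25+12-12=25
Step 5: prey: 16+3-8=11; pred: 25+8-12=21
Step 6: prey: 11+2-4=9; pred: 21+4-10=15
Step 7: prey: 9+1-2=8; pred: 15+2-7=10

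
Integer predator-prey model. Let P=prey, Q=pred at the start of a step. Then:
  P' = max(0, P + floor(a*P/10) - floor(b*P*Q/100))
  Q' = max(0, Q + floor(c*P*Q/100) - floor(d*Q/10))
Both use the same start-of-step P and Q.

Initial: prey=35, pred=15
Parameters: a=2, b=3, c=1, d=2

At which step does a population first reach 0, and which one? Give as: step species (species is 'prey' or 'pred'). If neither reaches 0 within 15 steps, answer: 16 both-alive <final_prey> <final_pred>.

Step 1: prey: 35+7-15=27; pred: 15+5-3=17
Step 2: prey: 27+5-13=19; pred: 17+4-3=18
Step 3: prey: 19+3-10=12; pred: 18+3-3=18
Step 4: prey: 12+2-6=8; pred: 18+2-3=17
Step 5: prey: 8+1-4=5; pred: 17+1-3=15
Step 6: prey: 5+1-2=4; pred: 15+0-3=12
Step 7: prey: 4+0-1=3; pred: 12+0-2=10
Step 8: prey: 3+0-0=3; pred: 10+0-2=8
Step 9: prey: 3+0-0=3; pred: 8+0-1=7
Step 10: prey: 3+0-0=3; pred: 7+0-1=6
Step 11: prey: 3+0-0=3; pred: 6+0-1=5
Step 12: prey: 3+0-0=3; pred: 5+0-1=4
Step 13: prey: 3+0-0=3; pred: 4+0-0=4
Steps 14-15: state stable at prey=3, pred=4 (no change)
No extinction within 15 steps

Answer: 16 both-alive 3 4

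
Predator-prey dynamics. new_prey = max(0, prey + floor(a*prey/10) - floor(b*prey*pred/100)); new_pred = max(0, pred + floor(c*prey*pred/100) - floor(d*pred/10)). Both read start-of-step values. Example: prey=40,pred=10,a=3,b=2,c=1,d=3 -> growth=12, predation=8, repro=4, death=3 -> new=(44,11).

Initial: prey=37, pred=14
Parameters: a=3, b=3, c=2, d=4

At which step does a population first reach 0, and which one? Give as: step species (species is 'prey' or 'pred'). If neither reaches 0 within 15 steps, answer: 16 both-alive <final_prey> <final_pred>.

Step 1: prey: 37+11-15=33; pred: 14+10-5=19
Step 2: prey: 33+9-18=24; pred: 19+12-7=24
Step 3: prey: 24+7-17=14; pred: 24+11-9=26
Step 4: prey: 14+4-10=8; pred: 26+7-10=23
Step 5: prey: 8+2-5=5; pred: 23+3-9=17
Step 6: prey: 5+1-2=4; pred: 17+1-6=12
Step 7: prey: 4+1-1=4; pred: 12+0-4=8
Step 8: prey: 4+1-0=5; pred: 8+0-3=5
Step 9: prey: 5+1-0=6; pred: 5+0-2=3
Step 10: prey: 6+1-0=7; pred: 3+0-1=2
Step 11: prey: 7+2-0=9; pred: 2+0-0=2
Step 12: prey: 9+2-0=11; pred: 2+0-0=2
Step 13: prey: 11+3-0=14; pred: 2+0-0=2
Step 14: prey: 14+4-0=18; pred: 2+0-0=2
Step 15: prey: 18+5-1=22; pred: 2+0-0=2
No extinction within 15 steps

Answer: 16 both-alive 22 2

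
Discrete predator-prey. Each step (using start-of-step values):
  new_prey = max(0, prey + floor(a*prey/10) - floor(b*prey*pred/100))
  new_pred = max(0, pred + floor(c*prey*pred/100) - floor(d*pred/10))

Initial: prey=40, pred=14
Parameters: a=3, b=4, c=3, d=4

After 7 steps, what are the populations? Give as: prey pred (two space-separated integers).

Answer: 0 5

Derivation:
Step 1: prey: 40+12-22=30; pred: 14+16-5=25
Step 2: prey: 30+9-30=9; pred: 25+22-10=37
Step 3: prey: 9+2-13=0; pred: 37+9-14=32
Step 4: prey: 0+0-0=0; pred: 32+0-12=20
Step 5: prey: 0+0-0=0; pred: 20+0-8=12
Step 6: prey: 0+0-0=0; pred: 12+0-4=8
Step 7: prey: 0+0-0=0; pred: 8+0-3=5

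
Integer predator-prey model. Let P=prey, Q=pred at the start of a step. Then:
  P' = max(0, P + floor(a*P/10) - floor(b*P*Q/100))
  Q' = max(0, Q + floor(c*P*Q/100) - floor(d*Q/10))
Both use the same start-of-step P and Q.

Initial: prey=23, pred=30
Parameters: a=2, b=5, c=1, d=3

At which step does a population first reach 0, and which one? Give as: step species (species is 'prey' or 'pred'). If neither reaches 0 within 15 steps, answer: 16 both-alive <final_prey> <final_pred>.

Step 1: prey: 23+4-34=0; pred: 30+6-9=27
First extinction: prey at step 1

Answer: 1 prey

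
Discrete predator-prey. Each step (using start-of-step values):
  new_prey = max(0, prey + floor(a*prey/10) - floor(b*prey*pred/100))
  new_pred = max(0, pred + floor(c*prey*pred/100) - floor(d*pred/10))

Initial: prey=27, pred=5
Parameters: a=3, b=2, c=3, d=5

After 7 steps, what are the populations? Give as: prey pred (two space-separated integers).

Answer: 0 56

Derivation:
Step 1: prey: 27+8-2=33; pred: 5+4-2=7
Step 2: prey: 33+9-4=38; pred: 7+6-3=10
Step 3: prey: 38+11-7=42; pred: 10+11-5=16
Step 4: prey: 42+12-13=41; pred: 16+20-8=28
Step 5: prey: 41+12-22=31; pred: 28+34-14=48
Step 6: prey: 31+9-29=11; pred: 48+44-24=68
Step 7: prey: 11+3-14=0; pred: 68+22-34=56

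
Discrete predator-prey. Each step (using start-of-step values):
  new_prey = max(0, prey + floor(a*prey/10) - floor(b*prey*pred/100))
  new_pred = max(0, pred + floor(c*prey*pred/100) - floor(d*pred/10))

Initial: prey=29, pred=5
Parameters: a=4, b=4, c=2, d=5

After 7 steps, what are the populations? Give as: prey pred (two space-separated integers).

Answer: 13 31

Derivation:
Step 1: prey: 29+11-5=35; pred: 5+2-2=5
Step 2: prey: 35+14-7=42; pred: 5+3-2=6
Step 3: prey: 42+16-10=48; pred: 6+5-3=8
Step 4: prey: 48+19-15=52; pred: 8+7-4=11
Step 5: prey: 52+20-22=50; pred: 11+11-5=17
Step 6: prey: 50+20-34=36; pred: 17+17-8=26
Step 7: prey: 36+14-37=13; pred: 26+18-13=31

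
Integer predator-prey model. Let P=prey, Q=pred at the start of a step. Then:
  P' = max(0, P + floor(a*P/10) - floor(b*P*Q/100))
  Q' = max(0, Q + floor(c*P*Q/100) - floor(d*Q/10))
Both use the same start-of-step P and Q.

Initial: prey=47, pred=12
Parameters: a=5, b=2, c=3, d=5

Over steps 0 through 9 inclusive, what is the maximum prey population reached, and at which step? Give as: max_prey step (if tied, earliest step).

Answer: 63 2

Derivation:
Step 1: prey: 47+23-11=59; pred: 12+16-6=22
Step 2: prey: 59+29-25=63; pred: 22+38-11=49
Step 3: prey: 63+31-61=33; pred: 49+92-24=117
Step 4: prey: 33+16-77=0; pred: 117+115-58=174
Step 5: prey: 0+0-0=0; pred: 174+0-87=87
Step 6: prey: 0+0-0=0; pred: 87+0-43=44
Step 7: prey: 0+0-0=0; pred: 44+0-22=22
Step 8: prey: 0+0-0=0; pred: 22+0-11=11
Step 9: prey: 0+0-0=0; pred: 11+0-5=6
Max prey = 63 at step 2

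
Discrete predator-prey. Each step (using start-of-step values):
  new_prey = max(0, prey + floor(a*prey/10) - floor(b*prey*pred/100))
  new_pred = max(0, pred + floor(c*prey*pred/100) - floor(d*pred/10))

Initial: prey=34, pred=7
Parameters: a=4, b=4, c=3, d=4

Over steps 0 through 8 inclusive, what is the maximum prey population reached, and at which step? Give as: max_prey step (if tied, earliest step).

Answer: 38 1

Derivation:
Step 1: prey: 34+13-9=38; pred: 7+7-2=12
Step 2: prey: 38+15-18=35; pred: 12+13-4=21
Step 3: prey: 35+14-29=20; pred: 21+22-8=35
Step 4: prey: 20+8-28=0; pred: 35+21-14=42
Step 5: prey: 0+0-0=0; pred: 42+0-16=26
Step 6: prey: 0+0-0=0; pred: 26+0-10=16
Step 7: prey: 0+0-0=0; pred: 16+0-6=10
Step 8: prey: 0+0-0=0; pred: 10+0-4=6
Max prey = 38 at step 1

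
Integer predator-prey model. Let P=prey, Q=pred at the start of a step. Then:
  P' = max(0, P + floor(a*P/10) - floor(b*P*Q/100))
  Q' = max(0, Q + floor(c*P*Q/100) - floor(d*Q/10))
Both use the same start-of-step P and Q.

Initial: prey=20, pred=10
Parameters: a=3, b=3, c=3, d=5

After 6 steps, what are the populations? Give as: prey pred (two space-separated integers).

Step 1: prey: 20+6-6=20; pred: 10+6-5=11
Step 2: prey: 20+6-6=20; pred: 11+6-5=12
Step 3: prey: 20+6-7=19; pred: 12+7-6=13
Step 4: prey: 19+5-7=17; pred: 13+7-6=14
Step 5: prey: 17+5-7=15; pred: 14+7-7=14
Step 6: prey: 15+4-6=13; pred: 14+6-7=13

Answer: 13 13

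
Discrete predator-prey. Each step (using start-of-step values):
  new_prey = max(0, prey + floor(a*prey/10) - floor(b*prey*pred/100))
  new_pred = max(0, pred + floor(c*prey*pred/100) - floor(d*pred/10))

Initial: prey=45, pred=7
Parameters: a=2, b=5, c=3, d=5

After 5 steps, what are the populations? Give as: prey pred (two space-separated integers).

Answer: 0 7

Derivation:
Step 1: prey: 45+9-15=39; pred: 7+9-3=13
Step 2: prey: 39+7-25=21; pred: 13+15-6=22
Step 3: prey: 21+4-23=2; pred: 22+13-11=24
Step 4: prey: 2+0-2=0; pred: 24+1-12=13
Step 5: prey: 0+0-0=0; pred: 13+0-6=7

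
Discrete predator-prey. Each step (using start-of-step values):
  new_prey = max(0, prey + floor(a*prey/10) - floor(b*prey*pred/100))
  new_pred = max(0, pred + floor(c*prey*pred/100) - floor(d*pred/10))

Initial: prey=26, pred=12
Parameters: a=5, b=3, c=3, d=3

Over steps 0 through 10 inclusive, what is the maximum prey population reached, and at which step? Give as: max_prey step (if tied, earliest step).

Step 1: prey: 26+13-9=30; pred: 12+9-3=18
Step 2: prey: 30+15-16=29; pred: 18+16-5=29
Step 3: prey: 29+14-25=18; pred: 29+25-8=46
Step 4: prey: 18+9-24=3; pred: 46+24-13=57
Step 5: prey: 3+1-5=0; pred: 57+5-17=45
Step 6: prey: 0+0-0=0; pred: 45+0-13=32
Step 7: prey: 0+0-0=0; pred: 32+0-9=23
Step 8: prey: 0+0-0=0; pred: 23+0-6=17
Step 9: prey: 0+0-0=0; pred: 17+0-5=12
Step 10: prey: 0+0-0=0; pred: 12+0-3=9
Max prey = 30 at step 1

Answer: 30 1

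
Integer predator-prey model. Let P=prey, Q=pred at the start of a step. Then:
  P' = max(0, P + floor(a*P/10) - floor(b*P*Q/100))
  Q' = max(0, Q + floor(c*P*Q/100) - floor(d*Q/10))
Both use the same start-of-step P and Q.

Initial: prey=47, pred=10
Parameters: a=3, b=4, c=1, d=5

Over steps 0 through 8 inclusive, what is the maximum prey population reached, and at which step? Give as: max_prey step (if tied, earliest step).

Step 1: prey: 47+14-18=43; pred: 10+4-5=9
Step 2: prey: 43+12-15=40; pred: 9+3-4=8
Step 3: prey: 40+12-12=40; pred: 8+3-4=7
Step 4: prey: 40+12-11=41; pred: 7+2-3=6
Step 5: prey: 41+12-9=44; pred: 6+2-3=5
Step 6: prey: 44+13-8=49; pred: 5+2-2=5
Step 7: prey: 49+14-9=54; pred: 5+2-2=5
Step 8: prey: 54+16-10=60; pred: 5+2-2=5
Max prey = 60 at step 8

Answer: 60 8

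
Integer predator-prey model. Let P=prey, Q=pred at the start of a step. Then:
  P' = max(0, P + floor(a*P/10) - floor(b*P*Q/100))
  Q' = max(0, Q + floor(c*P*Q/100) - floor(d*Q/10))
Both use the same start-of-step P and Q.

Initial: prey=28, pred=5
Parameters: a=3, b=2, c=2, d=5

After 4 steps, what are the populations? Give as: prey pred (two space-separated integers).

Step 1: prey: 28+8-2=34; pred: 5+2-2=5
Step 2: prey: 34+10-3=41; pred: 5+3-2=6
Step 3: prey: 41+12-4=49; pred: 6+4-3=7
Step 4: prey: 49+14-6=57; pred: 7+6-3=10

Answer: 57 10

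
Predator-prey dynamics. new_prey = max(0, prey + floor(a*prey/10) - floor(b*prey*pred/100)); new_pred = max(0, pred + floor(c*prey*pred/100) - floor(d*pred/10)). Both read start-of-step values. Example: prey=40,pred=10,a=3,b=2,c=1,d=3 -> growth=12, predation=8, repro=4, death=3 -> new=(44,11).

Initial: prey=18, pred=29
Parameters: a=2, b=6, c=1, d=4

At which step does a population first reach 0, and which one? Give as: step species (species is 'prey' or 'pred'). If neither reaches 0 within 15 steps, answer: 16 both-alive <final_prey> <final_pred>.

Answer: 1 prey

Derivation:
Step 1: prey: 18+3-31=0; pred: 29+5-11=23
First extinction: prey at step 1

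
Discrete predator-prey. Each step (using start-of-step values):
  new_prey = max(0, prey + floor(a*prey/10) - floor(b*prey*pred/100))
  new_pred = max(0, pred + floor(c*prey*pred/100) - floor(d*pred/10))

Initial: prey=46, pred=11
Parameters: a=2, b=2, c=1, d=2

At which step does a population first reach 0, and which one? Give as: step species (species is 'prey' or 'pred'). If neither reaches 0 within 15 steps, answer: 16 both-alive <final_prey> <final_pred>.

Answer: 16 both-alive 7 6

Derivation:
Step 1: prey: 46+9-10=45; pred: 11+5-2=14
Step 2: prey: 45+9-12=42; pred: 14+6-2=18
Step 3: prey: 42+8-15=35; pred: 18+7-3=22
Step 4: prey: 35+7-15=27; pred: 22+7-4=25
Step 5: prey: 27+5-13=19; pred: 25+6-5=26
Step 6: prey: 19+3-9=13; pred: 26+4-5=25
Step 7: prey: 13+2-6=9; pred: 25+3-5=23
Step 8: prey: 9+1-4=6; pred: 23+2-4=21
Step 9: prey: 6+1-2=5; pred: 21+1-4=18
Step 10: prey: 5+1-1=5; pred: 18+0-3=15
Step 11: prey: 5+1-1=5; pred: 15+0-3=12
Step 12: prey: 5+1-1=5; pred: 12+0-2=10
Step 13: prey: 5+1-1=5; pred: 10+0-2=8
Step 14: prey: 5+1-0=6; pred: 8+0-1=7
Step 15: prey: 6+1-0=7; pred: 7+0-1=6
No extinction within 15 steps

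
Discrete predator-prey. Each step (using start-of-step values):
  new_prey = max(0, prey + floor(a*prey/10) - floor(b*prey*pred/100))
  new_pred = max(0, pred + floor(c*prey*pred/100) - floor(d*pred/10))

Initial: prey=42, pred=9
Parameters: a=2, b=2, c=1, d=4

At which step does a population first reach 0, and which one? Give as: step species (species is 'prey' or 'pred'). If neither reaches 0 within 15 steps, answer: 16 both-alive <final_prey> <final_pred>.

Answer: 16 both-alive 46 10

Derivation:
Step 1: prey: 42+8-7=43; pred: 9+3-3=9
Step 2: prey: 43+8-7=44; pred: 9+3-3=9
Step 3: prey: 44+8-7=45; pred: 9+3-3=9
Step 4: prey: 45+9-8=46; pred: 9+4-3=10
Step 5: prey: 46+9-9=46; pred: 10+4-4=10
Steps 6-15: state stable at prey=46, pred=10 (no change)
No extinction within 15 steps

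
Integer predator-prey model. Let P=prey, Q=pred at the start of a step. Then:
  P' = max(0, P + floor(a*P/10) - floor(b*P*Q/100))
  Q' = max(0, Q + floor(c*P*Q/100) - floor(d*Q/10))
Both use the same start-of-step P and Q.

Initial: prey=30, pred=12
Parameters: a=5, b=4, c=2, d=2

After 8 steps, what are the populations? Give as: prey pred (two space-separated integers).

Answer: 0 16

Derivation:
Step 1: prey: 30+15-14=31; pred: 12+7-2=17
Step 2: prey: 31+15-21=25; pred: 17+10-3=24
Step 3: prey: 25+12-24=13; pred: 24+12-4=32
Step 4: prey: 13+6-16=3; pred: 32+8-6=34
Step 5: prey: 3+1-4=0; pred: 34+2-6=30
Step 6: prey: 0+0-0=0; pred: 30+0-6=24
Step 7: prey: 0+0-0=0; pred: 24+0-4=20
Step 8: prey: 0+0-0=0; pred: 20+0-4=16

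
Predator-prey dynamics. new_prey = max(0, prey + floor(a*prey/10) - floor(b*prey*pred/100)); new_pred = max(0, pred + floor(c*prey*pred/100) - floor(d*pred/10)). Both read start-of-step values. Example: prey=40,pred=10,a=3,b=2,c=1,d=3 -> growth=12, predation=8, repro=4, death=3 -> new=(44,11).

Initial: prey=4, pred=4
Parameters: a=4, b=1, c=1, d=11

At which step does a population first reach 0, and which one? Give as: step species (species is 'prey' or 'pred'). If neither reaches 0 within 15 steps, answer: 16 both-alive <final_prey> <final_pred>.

Step 1: prey: 4+1-0=5; pred: 4+0-4=0
First extinction: pred at step 1

Answer: 1 pred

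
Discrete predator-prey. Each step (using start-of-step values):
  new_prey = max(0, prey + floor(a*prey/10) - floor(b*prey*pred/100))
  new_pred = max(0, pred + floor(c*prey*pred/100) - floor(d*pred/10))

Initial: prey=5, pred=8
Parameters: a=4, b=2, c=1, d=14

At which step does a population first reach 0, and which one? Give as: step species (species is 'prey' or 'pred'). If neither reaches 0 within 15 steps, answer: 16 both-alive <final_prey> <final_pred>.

Answer: 1 pred

Derivation:
Step 1: prey: 5+2-0=7; pred: 8+0-11=0
First extinction: pred at step 1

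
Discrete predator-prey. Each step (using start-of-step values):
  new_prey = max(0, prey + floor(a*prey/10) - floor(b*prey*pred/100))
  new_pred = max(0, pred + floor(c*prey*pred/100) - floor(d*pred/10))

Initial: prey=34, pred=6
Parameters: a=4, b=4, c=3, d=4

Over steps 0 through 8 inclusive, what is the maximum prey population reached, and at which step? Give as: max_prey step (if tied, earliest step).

Answer: 39 1

Derivation:
Step 1: prey: 34+13-8=39; pred: 6+6-2=10
Step 2: prey: 39+15-15=39; pred: 10+11-4=17
Step 3: prey: 39+15-26=28; pred: 17+19-6=30
Step 4: prey: 28+11-33=6; pred: 30+25-12=43
Step 5: prey: 6+2-10=0; pred: 43+7-17=33
Step 6: prey: 0+0-0=0; pred: 33+0-13=20
Step 7: prey: 0+0-0=0; pred: 20+0-8=12
Step 8: prey: 0+0-0=0; pred: 12+0-4=8
Max prey = 39 at step 1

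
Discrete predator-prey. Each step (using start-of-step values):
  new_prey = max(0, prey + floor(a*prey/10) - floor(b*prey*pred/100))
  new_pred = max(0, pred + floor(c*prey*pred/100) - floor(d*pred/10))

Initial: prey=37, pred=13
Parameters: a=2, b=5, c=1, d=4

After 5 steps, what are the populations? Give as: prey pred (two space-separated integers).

Step 1: prey: 37+7-24=20; pred: 13+4-5=12
Step 2: prey: 20+4-12=12; pred: 12+2-4=10
Step 3: prey: 12+2-6=8; pred: 10+1-4=7
Step 4: prey: 8+1-2=7; pred: 7+0-2=5
Step 5: prey: 7+1-1=7; pred: 5+0-2=3

Answer: 7 3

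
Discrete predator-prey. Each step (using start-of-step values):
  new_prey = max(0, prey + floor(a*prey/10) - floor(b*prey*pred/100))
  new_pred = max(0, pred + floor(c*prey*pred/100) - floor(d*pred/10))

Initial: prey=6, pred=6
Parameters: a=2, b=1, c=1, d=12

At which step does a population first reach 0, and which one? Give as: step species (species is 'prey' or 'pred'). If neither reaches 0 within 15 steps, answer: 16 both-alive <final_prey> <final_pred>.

Step 1: prey: 6+1-0=7; pred: 6+0-7=0
First extinction: pred at step 1

Answer: 1 pred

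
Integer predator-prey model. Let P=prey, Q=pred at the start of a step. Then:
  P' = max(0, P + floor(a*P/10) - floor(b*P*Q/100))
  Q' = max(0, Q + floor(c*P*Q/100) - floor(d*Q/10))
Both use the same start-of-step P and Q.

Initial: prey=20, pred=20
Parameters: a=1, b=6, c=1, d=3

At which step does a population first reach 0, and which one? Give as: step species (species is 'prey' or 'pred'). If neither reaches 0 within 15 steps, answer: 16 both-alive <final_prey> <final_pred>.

Answer: 1 prey

Derivation:
Step 1: prey: 20+2-24=0; pred: 20+4-6=18
First extinction: prey at step 1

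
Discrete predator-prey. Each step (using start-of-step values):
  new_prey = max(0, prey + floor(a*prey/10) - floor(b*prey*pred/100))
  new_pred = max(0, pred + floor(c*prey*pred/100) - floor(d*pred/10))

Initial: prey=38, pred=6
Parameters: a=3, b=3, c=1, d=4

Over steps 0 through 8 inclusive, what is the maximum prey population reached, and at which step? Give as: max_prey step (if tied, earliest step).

Answer: 69 6

Derivation:
Step 1: prey: 38+11-6=43; pred: 6+2-2=6
Step 2: prey: 43+12-7=48; pred: 6+2-2=6
Step 3: prey: 48+14-8=54; pred: 6+2-2=6
Step 4: prey: 54+16-9=61; pred: 6+3-2=7
Step 5: prey: 61+18-12=67; pred: 7+4-2=9
Step 6: prey: 67+20-18=69; pred: 9+6-3=12
Step 7: prey: 69+20-24=65; pred: 12+8-4=16
Step 8: prey: 65+19-31=53; pred: 16+10-6=20
Max prey = 69 at step 6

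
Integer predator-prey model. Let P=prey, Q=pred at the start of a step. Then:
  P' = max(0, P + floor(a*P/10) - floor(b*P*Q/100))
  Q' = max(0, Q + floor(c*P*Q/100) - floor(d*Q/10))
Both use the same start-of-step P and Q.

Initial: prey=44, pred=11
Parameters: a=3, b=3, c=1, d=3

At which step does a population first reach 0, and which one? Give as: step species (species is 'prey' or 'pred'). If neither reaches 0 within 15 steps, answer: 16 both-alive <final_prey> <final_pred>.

Step 1: prey: 44+13-14=43; pred: 11+4-3=12
Step 2: prey: 43+12-15=40; pred: 12+5-3=14
Step 3: prey: 40+12-16=36; pred: 14+5-4=15
Step 4: prey: 36+10-16=30; pred: 15+5-4=16
Step 5: prey: 30+9-14=25; pred: 16+4-4=16
Step 6: prey: 25+7-12=20; pred: 16+4-4=16
Step 7: prey: 20+6-9=17; pred: 16+3-4=15
Step 8: prey: 17+5-7=15; pred: 15+2-4=13
Step 9: prey: 15+4-5=14; pred: 13+1-3=11
Step 10: prey: 14+4-4=14; pred: 11+1-3=9
Step 11: prey: 14+4-3=15; pred: 9+1-2=8
Step 12: prey: 15+4-3=16; pred: 8+1-2=7
Step 13: prey: 16+4-3=17; pred: 7+1-2=6
Step 14: prey: 17+5-3=19; pred: 6+1-1=6
Step 15: prey: 19+5-3=21; pred: 6+1-1=6
No extinction within 15 steps

Answer: 16 both-alive 21 6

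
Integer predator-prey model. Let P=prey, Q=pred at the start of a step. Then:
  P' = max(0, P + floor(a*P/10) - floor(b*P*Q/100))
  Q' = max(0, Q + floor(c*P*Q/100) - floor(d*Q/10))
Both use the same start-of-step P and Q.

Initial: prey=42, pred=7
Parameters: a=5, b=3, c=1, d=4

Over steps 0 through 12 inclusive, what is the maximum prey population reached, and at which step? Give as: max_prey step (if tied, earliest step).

Step 1: prey: 42+21-8=55; pred: 7+2-2=7
Step 2: prey: 55+27-11=71; pred: 7+3-2=8
Step 3: prey: 71+35-17=89; pred: 8+5-3=10
Step 4: prey: 89+44-26=107; pred: 10+8-4=14
Step 5: prey: 107+53-44=116; pred: 14+14-5=23
Step 6: prey: 116+58-80=94; pred: 23+26-9=40
Step 7: prey: 94+47-112=29; pred: 40+37-16=61
Step 8: prey: 29+14-53=0; pred: 61+17-24=54
Step 9: prey: 0+0-0=0; pred: 54+0-21=33
Step 10: prey: 0+0-0=0; pred: 33+0-13=20
Step 11: prey: 0+0-0=0; pred: 20+0-8=12
Step 12: prey: 0+0-0=0; pred: 12+0-4=8
Max prey = 116 at step 5

Answer: 116 5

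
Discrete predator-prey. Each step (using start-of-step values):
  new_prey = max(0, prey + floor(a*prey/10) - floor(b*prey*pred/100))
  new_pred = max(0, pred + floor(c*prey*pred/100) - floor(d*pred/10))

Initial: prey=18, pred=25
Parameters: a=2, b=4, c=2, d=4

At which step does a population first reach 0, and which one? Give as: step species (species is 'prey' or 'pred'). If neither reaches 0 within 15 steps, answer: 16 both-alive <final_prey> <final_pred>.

Step 1: prey: 18+3-18=3; pred: 25+9-10=24
Step 2: prey: 3+0-2=1; pred: 24+1-9=16
Step 3: prey: 1+0-0=1; pred: 16+0-6=10
Step 4: prey: 1+0-0=1; pred: 10+0-4=6
Step 5: prey: 1+0-0=1; pred: 6+0-2=4
Step 6: prey: 1+0-0=1; pred: 4+0-1=3
Step 7: prey: 1+0-0=1; pred: 3+0-1=2
Step 8: prey: 1+0-0=1; pred: 2+0-0=2
Steps 9-15: state stable at prey=1, pred=2 (no change)
No extinction within 15 steps

Answer: 16 both-alive 1 2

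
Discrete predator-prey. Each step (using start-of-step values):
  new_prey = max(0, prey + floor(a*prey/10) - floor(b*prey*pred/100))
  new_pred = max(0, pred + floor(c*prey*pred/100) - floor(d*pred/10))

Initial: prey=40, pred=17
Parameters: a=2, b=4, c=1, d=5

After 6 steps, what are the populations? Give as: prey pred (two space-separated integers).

Answer: 13 1

Derivation:
Step 1: prey: 40+8-27=21; pred: 17+6-8=15
Step 2: prey: 21+4-12=13; pred: 15+3-7=11
Step 3: prey: 13+2-5=10; pred: 11+1-5=7
Step 4: prey: 10+2-2=10; pred: 7+0-3=4
Step 5: prey: 10+2-1=11; pred: 4+0-2=2
Step 6: prey: 11+2-0=13; pred: 2+0-1=1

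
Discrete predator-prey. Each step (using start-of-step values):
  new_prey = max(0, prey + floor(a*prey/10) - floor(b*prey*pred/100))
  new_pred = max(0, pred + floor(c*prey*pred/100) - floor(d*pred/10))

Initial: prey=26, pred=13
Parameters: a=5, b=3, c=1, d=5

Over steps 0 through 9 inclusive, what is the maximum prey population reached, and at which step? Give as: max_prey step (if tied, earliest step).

Step 1: prey: 26+13-10=29; pred: 13+3-6=10
Step 2: prey: 29+14-8=35; pred: 10+2-5=7
Step 3: prey: 35+17-7=45; pred: 7+2-3=6
Step 4: prey: 45+22-8=59; pred: 6+2-3=5
Step 5: prey: 59+29-8=80; pred: 5+2-2=5
Step 6: prey: 80+40-12=108; pred: 5+4-2=7
Step 7: prey: 108+54-22=140; pred: 7+7-3=11
Step 8: prey: 140+70-46=164; pred: 11+15-5=21
Step 9: prey: 164+82-103=143; pred: 21+34-10=45
Max prey = 164 at step 8

Answer: 164 8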